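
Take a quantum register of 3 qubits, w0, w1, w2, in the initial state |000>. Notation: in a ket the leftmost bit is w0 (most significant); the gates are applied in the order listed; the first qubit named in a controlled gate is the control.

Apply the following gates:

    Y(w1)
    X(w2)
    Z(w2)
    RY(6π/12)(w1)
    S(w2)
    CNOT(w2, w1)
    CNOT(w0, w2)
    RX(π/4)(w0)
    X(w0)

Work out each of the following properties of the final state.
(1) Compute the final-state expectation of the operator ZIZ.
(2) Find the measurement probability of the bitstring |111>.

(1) In the final state, ZIZ has expectation sqrt(2)/2.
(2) A full measurement returns |111> with probability sqrt(2)/8 + 1/4.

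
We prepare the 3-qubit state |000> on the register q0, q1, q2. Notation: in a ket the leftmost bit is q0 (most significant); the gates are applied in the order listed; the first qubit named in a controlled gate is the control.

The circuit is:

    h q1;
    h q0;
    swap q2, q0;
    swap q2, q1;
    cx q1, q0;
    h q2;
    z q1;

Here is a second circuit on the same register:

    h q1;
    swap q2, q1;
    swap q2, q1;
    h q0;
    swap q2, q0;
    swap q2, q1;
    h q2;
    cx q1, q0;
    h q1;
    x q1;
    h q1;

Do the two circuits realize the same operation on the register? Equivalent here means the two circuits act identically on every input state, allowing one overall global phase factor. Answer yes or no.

Yes, they are equivalent — the unitaries differ by at most a global phase.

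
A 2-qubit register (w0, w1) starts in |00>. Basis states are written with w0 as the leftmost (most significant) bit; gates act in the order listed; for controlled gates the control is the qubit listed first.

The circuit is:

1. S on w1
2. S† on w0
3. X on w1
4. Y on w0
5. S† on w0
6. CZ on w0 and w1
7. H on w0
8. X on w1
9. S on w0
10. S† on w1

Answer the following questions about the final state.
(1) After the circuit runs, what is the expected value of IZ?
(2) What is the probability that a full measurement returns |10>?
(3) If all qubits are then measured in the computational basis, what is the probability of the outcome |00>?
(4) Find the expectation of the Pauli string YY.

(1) The expectation value of IZ is 1.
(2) The probability of measuring |10> is 1/2.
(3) Outcome |00> occurs with probability 1/2.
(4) In the final state, YY has expectation 0.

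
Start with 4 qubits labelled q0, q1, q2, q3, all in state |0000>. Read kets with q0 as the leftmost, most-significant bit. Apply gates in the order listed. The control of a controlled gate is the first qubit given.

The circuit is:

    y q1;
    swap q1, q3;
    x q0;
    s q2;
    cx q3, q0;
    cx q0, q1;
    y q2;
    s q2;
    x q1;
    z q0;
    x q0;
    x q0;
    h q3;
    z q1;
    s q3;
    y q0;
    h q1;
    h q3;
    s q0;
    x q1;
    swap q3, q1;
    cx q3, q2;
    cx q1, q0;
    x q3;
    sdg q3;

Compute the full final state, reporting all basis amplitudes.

The final amplitudes are sqrt(2)*(1 - I)/4 on |0100>, sqrt(2)*(1 + I)/4 on |0111>, sqrt(2)*(-1 - I)/4 on |1000>, sqrt(2)*(1 - I)/4 on |1011>, and 0 on every other basis state.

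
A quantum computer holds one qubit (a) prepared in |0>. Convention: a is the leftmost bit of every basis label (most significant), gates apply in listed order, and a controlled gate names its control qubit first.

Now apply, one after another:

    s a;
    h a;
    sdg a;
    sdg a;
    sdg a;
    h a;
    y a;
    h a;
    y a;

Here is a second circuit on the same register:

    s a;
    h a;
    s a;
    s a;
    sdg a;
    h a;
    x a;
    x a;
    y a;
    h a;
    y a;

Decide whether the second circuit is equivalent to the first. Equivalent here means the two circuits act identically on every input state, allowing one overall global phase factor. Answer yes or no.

Yes — the two circuits implement the same unitary up to a global phase.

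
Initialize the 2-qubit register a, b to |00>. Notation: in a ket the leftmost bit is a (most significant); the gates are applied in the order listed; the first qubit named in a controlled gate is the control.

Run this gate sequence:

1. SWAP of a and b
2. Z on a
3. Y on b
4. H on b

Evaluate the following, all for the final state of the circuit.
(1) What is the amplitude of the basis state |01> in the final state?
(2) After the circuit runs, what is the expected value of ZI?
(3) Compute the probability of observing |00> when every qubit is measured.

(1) The amplitude on |01> is -sqrt(2)*I/2.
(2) In the final state, ZI has expectation 1.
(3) A full measurement returns |00> with probability 1/2.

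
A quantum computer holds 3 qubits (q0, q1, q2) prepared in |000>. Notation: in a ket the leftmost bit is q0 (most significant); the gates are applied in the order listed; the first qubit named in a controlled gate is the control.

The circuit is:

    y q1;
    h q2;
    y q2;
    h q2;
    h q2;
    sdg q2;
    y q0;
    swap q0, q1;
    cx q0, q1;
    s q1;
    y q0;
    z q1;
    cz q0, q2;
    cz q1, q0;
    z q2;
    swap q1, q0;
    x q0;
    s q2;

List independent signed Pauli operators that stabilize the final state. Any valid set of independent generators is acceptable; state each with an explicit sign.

One valid set of independent stabilizer generators is +IIX, -ZII, +IZI (any independent generating set of the same group is equally correct).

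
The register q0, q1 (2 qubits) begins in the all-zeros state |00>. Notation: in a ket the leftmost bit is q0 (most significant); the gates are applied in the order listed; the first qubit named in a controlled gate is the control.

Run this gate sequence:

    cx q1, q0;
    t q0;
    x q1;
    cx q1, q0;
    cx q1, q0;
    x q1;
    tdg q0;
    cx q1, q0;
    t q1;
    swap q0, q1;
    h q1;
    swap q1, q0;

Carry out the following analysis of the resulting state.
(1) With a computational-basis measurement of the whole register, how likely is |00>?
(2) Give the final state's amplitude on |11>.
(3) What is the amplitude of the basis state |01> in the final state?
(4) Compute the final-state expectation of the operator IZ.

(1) A full measurement returns |00> with probability 1/2. Key observation: gates 1-8 undo each other exactly, leaving only the rest of the circuit to track.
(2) The amplitude on |11> is 0.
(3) |01> carries amplitude 0 in the final state.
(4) The observable IZ averages to 1.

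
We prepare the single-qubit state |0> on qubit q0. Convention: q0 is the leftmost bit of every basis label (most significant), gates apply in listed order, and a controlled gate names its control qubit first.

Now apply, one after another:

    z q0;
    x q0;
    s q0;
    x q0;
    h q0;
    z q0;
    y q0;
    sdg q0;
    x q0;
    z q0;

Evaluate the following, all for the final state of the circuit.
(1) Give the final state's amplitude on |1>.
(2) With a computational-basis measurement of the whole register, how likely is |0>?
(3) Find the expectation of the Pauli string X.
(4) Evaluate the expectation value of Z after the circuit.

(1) The amplitude on |1> is sqrt(2)/2.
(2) The probability of measuring |0> is 1/2.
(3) In the final state, X has expectation 0.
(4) In the final state, Z has expectation 0.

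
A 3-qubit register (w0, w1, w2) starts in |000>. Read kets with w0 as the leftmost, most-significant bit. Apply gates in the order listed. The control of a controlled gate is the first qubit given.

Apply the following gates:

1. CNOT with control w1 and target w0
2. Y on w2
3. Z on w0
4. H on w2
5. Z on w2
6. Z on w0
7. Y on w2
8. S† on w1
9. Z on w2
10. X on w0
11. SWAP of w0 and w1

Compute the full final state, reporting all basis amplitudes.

The final amplitudes are sqrt(2)/2 on |010>, sqrt(2)/2 on |011>, and 0 on every other basis state.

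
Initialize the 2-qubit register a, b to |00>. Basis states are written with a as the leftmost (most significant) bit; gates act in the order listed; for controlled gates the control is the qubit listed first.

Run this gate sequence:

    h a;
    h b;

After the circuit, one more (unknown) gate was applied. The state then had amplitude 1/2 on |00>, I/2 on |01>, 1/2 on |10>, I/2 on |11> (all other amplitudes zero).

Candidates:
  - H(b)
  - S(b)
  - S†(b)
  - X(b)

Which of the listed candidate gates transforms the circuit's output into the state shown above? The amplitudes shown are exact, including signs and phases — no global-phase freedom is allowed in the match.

The unique candidate consistent with the amplitudes is S(b).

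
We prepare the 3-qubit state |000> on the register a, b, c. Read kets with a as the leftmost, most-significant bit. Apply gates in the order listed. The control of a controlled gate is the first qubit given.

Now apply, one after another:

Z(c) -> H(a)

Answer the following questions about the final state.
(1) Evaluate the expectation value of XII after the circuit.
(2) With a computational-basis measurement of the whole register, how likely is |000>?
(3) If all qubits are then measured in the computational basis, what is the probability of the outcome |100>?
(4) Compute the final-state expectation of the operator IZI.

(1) In the final state, XII has expectation 1.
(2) A full measurement returns |000> with probability 1/2.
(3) A full measurement returns |100> with probability 1/2.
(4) The expectation value of IZI is 1.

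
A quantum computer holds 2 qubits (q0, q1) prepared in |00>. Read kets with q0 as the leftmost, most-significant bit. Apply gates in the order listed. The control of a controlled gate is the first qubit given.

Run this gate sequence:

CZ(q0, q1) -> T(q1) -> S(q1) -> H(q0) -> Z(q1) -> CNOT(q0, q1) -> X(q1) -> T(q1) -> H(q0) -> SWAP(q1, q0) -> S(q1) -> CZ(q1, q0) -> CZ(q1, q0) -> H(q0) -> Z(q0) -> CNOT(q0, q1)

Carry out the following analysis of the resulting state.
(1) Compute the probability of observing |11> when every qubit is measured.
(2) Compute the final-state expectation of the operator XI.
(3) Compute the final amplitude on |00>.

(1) A full measurement returns |11> with probability 1/4 - sqrt(2)/8.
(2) The expectation value of XI is 0.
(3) The amplitude on |00> is sqrt(2)*(1 + exp(I*pi/4))/4.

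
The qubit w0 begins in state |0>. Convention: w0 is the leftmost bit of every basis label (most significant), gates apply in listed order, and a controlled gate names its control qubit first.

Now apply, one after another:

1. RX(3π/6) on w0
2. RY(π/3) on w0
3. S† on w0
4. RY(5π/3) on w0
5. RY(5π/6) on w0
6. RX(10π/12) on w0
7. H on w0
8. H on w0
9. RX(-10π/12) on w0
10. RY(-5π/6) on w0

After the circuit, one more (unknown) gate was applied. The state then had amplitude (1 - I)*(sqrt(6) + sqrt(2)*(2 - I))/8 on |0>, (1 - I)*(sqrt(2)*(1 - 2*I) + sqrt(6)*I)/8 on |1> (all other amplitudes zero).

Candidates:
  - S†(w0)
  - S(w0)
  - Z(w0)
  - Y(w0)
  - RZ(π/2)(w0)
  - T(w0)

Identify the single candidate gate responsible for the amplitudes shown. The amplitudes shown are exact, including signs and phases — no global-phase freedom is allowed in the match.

The applied gate was Y(w0).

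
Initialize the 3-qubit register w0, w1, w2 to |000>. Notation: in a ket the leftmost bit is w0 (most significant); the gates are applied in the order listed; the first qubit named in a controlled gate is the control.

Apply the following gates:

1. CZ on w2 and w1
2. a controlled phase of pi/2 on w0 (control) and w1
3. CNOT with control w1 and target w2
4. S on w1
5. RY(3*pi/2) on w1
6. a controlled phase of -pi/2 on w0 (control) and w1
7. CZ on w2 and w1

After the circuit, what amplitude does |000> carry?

The final state's coefficient on |000> equals -sqrt(2)/2.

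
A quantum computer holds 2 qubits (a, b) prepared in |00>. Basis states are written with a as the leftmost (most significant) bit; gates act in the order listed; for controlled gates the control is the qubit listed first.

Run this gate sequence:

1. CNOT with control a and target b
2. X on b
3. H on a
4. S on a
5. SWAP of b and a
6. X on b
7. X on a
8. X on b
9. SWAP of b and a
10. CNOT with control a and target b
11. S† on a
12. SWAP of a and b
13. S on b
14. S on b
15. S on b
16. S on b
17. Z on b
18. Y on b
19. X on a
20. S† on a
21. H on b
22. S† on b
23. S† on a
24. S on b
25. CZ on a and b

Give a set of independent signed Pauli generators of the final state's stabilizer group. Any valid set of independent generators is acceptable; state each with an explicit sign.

The stabilizer group can be generated by -XI, +IX, among other valid generating sets.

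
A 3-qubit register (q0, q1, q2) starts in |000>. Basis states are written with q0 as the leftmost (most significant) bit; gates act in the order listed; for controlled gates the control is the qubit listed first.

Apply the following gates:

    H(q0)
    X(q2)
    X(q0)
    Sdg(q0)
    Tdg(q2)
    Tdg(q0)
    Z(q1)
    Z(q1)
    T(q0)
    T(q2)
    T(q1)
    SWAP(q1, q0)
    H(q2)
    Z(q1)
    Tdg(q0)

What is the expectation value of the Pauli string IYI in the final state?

The expectation value of IYI is 1. Key observation: gates 5-10 undo each other exactly, leaving only the rest of the circuit to track.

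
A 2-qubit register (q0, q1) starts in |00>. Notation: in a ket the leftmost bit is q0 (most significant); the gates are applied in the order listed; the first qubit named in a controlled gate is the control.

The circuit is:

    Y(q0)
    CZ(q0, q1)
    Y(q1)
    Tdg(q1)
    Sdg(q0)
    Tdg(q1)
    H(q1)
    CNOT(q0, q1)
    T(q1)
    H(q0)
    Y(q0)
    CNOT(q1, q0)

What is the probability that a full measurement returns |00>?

A full measurement returns |00> with probability 1/4.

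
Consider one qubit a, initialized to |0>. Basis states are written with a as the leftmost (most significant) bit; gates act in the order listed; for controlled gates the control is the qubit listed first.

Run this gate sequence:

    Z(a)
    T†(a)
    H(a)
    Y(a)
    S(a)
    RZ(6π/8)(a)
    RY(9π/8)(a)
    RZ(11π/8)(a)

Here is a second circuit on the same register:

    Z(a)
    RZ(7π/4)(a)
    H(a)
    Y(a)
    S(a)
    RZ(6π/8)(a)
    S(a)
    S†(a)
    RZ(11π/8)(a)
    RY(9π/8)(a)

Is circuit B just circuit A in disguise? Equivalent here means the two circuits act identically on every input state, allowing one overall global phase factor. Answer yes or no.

No: there is an input state on which the two circuits produce genuinely different outputs (not merely differing by a phase).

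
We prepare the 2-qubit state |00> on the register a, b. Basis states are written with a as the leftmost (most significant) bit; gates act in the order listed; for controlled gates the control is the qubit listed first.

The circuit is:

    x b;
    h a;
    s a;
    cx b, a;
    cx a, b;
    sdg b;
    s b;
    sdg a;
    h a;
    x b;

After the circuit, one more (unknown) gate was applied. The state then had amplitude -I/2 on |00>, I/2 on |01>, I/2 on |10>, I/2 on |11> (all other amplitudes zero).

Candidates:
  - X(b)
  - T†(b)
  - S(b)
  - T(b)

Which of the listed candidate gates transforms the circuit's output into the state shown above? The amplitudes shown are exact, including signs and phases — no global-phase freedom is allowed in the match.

The unique candidate consistent with the amplitudes is X(b).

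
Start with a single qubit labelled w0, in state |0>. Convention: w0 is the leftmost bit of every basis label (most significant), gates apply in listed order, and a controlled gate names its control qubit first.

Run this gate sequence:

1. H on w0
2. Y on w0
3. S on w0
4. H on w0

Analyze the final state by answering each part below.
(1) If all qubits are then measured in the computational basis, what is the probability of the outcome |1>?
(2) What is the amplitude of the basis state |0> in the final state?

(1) Outcome |1> occurs with probability 1/2.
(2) The amplitude on |0> is -1/2 - I/2.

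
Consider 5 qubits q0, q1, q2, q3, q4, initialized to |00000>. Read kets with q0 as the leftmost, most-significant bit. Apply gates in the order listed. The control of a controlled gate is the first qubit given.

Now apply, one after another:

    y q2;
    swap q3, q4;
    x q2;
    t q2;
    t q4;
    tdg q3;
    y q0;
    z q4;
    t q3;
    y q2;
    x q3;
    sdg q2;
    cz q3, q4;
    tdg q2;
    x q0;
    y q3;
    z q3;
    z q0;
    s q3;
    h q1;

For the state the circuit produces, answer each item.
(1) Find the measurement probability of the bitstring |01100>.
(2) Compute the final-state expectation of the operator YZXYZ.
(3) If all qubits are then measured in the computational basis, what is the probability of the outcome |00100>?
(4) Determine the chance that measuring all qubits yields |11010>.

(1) Outcome |01100> occurs with probability 1/2.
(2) The expectation value of YZXYZ is 0.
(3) The probability of measuring |00100> is 1/2.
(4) The probability of measuring |11010> is 0.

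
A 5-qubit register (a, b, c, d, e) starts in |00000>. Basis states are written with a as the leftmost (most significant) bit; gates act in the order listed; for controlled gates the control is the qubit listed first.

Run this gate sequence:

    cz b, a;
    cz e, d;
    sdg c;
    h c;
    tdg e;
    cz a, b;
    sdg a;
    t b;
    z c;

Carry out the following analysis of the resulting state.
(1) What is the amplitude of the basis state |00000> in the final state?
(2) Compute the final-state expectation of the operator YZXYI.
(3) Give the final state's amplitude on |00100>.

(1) The final state's coefficient on |00000> equals sqrt(2)/2.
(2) The expectation value of YZXYI is 0.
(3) |00100> carries amplitude -sqrt(2)/2 in the final state.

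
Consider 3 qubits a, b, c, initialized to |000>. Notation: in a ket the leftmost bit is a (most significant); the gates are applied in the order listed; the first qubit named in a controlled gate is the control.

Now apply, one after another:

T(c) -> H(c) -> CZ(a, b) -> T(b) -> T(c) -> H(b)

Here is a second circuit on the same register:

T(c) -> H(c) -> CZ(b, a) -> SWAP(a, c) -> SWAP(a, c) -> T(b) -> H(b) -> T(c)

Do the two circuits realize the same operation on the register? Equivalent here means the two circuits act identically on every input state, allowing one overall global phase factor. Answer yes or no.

Yes, they are equivalent — the unitaries differ by at most a global phase.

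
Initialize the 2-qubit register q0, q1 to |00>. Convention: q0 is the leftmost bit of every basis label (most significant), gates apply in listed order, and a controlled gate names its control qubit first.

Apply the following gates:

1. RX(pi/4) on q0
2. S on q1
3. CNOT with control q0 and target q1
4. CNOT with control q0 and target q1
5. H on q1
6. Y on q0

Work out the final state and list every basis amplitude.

After the circuit, the state carries amplitude -sqrt(4 - 2*sqrt(2))/4 on |00>, -sqrt(4 - 2*sqrt(2))/4 on |01>, I*sqrt(2*sqrt(2) + 4)/4 on |10>, I*sqrt(2*sqrt(2) + 4)/4 on |11>. Key observation: steps 3-4 multiply out to the identity, so the circuit reduces to the remaining gates.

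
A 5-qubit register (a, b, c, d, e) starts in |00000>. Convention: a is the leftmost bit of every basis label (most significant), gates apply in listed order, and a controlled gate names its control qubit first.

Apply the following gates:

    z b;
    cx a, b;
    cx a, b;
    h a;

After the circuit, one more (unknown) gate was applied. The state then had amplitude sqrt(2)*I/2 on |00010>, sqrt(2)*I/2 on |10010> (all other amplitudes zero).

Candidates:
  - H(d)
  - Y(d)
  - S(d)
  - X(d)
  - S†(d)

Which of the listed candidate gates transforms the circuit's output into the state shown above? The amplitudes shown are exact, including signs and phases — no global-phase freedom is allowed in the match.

The unique candidate consistent with the amplitudes is Y(d). Key observation: the block from step 2 through step 3 cancels to the identity and can be dropped.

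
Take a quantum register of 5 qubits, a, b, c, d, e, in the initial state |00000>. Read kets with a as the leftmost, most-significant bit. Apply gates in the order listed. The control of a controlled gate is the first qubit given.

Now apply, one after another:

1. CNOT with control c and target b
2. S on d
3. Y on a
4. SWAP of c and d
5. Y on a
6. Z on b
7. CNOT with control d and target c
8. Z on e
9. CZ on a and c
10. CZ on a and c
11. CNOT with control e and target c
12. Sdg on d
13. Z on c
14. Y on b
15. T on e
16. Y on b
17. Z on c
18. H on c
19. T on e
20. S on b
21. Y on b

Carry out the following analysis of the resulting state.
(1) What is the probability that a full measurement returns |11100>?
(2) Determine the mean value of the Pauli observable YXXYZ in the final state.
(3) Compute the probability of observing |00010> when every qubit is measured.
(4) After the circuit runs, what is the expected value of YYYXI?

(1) The probability of measuring |11100> is 0.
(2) The expectation value of YXXYZ is 0.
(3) A full measurement returns |00010> with probability 0.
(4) The expectation value of YYYXI is 0.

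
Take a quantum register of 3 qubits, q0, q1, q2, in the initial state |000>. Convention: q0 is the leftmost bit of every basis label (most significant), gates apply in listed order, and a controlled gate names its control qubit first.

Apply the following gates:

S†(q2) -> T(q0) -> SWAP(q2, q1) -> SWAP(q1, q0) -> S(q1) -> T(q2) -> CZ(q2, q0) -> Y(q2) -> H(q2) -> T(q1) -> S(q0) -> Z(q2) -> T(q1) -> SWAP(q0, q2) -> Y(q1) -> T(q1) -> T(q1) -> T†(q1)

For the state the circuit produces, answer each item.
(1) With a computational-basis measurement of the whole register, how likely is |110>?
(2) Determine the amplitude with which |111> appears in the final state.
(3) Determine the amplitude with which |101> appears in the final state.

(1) Outcome |110> occurs with probability 1/2.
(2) The amplitude on |111> is 0.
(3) The amplitude on |101> is 0.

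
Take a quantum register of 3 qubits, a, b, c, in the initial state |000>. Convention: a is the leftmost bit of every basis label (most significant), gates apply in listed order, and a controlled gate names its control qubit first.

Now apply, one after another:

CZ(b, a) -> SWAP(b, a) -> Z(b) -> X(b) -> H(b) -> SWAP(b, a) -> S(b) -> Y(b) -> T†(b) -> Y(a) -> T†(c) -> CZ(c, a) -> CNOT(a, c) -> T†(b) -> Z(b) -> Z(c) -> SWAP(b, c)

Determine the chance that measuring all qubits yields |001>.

A full measurement returns |001> with probability 1/2.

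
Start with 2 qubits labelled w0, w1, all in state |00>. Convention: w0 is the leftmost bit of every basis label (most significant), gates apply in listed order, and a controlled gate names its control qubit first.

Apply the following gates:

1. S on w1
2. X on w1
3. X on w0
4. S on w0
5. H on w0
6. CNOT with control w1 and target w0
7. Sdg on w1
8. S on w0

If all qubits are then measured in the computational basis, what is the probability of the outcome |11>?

A full measurement returns |11> with probability 1/2.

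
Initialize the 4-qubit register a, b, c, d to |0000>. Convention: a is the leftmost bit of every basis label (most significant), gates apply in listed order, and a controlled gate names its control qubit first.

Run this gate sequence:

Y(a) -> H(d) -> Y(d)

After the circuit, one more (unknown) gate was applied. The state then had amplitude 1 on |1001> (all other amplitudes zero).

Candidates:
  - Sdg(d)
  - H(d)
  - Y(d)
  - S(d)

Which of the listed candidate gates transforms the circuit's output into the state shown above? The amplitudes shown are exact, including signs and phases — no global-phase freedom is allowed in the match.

The applied gate was H(d).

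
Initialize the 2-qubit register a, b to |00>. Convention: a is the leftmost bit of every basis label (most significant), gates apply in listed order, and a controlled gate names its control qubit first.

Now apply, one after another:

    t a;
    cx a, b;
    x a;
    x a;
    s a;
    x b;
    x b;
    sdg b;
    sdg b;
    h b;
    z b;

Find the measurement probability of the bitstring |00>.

A full measurement returns |00> with probability 1/2. Key observation: the block from step 6 through step 7 cancels to the identity and can be dropped.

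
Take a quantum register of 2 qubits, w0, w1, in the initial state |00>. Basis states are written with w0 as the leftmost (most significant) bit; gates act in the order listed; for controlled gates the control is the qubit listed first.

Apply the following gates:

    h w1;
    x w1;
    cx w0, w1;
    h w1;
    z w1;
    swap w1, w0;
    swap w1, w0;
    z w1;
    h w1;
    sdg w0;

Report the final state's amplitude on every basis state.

After the circuit, the state carries amplitude sqrt(2)/2 on |00>, sqrt(2)/2 on |01>, 0 on |10>, 0 on |11>.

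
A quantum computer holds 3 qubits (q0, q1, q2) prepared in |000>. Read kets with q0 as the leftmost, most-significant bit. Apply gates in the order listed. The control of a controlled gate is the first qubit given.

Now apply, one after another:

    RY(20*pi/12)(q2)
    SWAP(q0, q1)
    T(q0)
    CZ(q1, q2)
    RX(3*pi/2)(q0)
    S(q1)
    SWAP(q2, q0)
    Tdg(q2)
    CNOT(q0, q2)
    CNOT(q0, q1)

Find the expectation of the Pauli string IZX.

The observable IZX averages to sqrt(2)/4.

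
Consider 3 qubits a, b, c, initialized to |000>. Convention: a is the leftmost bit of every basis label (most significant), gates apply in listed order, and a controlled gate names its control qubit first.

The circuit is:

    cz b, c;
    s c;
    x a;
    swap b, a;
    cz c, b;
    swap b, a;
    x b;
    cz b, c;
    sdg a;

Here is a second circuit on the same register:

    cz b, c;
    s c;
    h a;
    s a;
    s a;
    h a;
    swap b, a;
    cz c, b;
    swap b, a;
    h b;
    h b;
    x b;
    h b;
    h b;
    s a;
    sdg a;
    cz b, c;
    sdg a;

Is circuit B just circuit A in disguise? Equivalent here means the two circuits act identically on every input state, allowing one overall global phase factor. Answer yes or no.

Yes, they are equivalent — the unitaries differ by at most a global phase.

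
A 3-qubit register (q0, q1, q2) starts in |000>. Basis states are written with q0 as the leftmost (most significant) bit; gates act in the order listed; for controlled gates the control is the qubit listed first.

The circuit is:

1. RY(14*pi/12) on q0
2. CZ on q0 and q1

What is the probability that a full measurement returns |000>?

A full measurement returns |000> with probability 1/2 - sqrt(3)/4.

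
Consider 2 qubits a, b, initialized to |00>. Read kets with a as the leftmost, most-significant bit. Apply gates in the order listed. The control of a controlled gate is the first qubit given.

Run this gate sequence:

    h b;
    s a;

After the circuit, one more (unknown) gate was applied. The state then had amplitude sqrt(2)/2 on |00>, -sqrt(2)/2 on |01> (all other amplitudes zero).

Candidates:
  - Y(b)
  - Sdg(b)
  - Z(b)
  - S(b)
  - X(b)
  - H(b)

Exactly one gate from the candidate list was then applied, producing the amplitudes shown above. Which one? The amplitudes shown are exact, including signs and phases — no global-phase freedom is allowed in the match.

It was Z(b) that produced the state shown.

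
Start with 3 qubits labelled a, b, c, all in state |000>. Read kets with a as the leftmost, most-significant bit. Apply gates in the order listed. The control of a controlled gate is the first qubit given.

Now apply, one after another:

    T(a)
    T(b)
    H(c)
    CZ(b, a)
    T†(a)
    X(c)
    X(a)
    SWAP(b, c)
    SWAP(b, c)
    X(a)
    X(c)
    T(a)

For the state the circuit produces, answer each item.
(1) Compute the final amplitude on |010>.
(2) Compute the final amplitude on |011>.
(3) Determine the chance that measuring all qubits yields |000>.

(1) |010> carries amplitude 0 in the final state.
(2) The amplitude on |011> is 0.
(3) Outcome |000> occurs with probability 1/2.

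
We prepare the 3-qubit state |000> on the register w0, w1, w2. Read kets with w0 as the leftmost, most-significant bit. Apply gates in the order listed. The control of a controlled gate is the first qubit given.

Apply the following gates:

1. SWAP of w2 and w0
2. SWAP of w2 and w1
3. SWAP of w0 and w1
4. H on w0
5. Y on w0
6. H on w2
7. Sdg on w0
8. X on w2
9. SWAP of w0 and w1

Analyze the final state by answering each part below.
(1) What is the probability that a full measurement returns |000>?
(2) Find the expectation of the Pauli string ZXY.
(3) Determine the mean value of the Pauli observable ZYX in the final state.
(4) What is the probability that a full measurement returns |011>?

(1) Outcome |000> occurs with probability 1/4.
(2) The expectation value of ZXY is 0.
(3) The expectation value of ZYX is 1.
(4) Outcome |011> occurs with probability 1/4.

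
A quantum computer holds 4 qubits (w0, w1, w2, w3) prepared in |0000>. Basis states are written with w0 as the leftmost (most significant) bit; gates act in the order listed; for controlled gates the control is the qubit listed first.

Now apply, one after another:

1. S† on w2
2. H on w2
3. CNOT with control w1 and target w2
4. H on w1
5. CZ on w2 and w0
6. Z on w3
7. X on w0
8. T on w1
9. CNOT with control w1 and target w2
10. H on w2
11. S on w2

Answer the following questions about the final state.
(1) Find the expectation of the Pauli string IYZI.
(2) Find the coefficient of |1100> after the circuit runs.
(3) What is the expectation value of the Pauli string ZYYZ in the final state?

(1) The observable IYZI averages to sqrt(2)/2.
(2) The final state's coefficient on |1100> equals sqrt(2)*exp(I*pi/4)/2.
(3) The expectation value of ZYYZ is 0.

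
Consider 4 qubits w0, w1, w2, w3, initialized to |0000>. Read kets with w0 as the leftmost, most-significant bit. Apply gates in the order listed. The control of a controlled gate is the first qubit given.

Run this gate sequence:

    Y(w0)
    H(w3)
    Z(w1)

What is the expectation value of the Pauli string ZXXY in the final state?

The expectation value of ZXXY is 0.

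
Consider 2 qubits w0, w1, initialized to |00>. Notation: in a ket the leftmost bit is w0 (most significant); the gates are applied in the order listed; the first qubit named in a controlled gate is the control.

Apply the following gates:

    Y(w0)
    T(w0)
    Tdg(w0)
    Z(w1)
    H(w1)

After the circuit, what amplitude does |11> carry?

The amplitude on |11> is sqrt(2)*I/2.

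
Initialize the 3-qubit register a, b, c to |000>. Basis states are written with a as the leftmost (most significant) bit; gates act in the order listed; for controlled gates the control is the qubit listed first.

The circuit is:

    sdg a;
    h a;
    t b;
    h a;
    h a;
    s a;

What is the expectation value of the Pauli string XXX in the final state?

The expectation value of XXX is 0.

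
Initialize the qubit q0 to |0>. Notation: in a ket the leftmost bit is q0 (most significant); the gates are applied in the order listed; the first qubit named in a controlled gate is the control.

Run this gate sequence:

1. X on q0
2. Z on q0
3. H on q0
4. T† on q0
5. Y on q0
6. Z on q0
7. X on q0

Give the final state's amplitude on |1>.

|1> carries amplitude -sqrt(2)*exp(I*pi/4)/2 in the final state.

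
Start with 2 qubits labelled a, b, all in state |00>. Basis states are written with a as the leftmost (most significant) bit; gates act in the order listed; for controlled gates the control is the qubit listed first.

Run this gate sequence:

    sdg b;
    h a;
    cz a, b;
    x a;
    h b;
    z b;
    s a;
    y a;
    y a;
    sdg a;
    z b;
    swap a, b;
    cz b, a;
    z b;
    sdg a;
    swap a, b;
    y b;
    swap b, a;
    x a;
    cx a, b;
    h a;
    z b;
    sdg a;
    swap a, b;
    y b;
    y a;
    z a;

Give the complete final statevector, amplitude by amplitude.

The resulting statevector has amplitude sqrt(2)*(-1 - I)/4 on |00>, sqrt(2)*(1 + I)/4 on |01>, sqrt(2)*(-1 + I)/4 on |10>, sqrt(2)*(-1 + I)/4 on |11>. Key observation: the block from step 6 through step 11 cancels to the identity and can be dropped.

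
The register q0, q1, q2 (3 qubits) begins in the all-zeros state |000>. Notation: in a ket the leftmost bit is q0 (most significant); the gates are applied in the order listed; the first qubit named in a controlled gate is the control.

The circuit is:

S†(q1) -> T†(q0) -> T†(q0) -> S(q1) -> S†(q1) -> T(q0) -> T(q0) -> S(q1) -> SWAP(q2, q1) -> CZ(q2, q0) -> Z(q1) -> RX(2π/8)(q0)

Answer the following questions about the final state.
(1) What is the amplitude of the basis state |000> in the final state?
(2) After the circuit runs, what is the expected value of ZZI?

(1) |000> carries amplitude sqrt(sqrt(2) + 2)/2 in the final state. Key observation: steps 1-8 multiply out to the identity, so the circuit reduces to the remaining gates.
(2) The expectation value of ZZI is sqrt(2)/2.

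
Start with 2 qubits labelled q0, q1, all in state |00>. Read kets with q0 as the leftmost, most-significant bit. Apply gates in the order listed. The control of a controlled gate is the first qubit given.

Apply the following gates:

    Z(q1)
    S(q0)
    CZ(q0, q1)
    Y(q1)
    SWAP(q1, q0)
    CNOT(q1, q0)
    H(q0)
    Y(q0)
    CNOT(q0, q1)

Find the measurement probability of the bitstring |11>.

A full measurement returns |11> with probability 1/2.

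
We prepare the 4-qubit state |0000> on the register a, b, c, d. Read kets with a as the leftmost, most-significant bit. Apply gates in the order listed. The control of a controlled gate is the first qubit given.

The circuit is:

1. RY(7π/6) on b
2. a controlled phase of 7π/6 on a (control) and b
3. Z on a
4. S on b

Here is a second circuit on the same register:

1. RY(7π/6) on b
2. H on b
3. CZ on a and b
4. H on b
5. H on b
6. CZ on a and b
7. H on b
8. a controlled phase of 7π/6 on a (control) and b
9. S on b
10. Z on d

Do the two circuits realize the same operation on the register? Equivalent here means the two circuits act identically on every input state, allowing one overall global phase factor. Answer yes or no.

No: there is an input state on which the two circuits produce genuinely different outputs (not merely differing by a phase).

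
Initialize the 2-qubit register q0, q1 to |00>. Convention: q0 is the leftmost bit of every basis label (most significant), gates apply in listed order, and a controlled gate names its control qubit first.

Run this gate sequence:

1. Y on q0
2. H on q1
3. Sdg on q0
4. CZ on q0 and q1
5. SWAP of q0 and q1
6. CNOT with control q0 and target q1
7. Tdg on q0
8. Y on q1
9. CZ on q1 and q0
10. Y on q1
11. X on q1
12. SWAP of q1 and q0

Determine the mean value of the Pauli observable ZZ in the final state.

In the final state, ZZ has expectation 1.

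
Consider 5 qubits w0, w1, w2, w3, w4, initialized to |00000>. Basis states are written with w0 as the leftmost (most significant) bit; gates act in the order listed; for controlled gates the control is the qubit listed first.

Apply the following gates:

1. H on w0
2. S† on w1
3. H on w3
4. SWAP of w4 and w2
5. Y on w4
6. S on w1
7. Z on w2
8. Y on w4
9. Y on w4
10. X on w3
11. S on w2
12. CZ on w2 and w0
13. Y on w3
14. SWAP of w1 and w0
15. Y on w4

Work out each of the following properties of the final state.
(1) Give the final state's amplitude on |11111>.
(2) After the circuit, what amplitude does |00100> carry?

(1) The final state's coefficient on |11111> equals 0.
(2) The amplitude on |00100> is 0.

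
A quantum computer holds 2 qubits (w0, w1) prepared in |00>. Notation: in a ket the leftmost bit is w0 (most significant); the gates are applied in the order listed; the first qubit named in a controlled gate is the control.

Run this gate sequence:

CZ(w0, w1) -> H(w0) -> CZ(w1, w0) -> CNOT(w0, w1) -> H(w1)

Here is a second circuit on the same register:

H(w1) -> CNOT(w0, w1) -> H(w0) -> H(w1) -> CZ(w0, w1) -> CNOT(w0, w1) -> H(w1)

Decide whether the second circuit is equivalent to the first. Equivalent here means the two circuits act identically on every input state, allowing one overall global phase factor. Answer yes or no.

Yes: on every input state the two circuits agree up to one overall phase factor.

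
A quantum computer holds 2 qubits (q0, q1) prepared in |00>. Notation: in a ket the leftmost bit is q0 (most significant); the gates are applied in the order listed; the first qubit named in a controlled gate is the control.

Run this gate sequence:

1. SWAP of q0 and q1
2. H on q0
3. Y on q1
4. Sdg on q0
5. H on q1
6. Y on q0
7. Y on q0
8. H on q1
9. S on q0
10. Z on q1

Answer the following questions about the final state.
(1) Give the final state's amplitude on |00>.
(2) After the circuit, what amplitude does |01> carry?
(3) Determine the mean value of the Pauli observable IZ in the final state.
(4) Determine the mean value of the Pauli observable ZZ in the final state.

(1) |00> carries amplitude 0 in the final state.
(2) |01> carries amplitude -sqrt(2)*I/2 in the final state.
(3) The expectation value of IZ is -1.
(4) The expectation value of ZZ is 0.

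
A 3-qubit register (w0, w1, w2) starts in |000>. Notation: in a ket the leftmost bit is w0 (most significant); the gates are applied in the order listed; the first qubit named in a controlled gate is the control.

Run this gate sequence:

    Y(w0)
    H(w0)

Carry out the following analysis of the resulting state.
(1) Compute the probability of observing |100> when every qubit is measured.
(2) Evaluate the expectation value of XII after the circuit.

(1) Outcome |100> occurs with probability 1/2.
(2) The expectation value of XII is -1.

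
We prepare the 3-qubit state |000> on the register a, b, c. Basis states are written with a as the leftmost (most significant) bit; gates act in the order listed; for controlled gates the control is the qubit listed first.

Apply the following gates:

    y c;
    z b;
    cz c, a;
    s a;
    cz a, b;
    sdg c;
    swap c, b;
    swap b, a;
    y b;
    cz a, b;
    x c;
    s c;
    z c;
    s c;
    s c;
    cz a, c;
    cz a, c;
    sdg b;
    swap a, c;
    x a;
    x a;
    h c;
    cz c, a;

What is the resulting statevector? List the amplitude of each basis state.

The final amplitudes are -sqrt(2)*I/2 on |110>, -sqrt(2)*I/2 on |111>, and 0 on every other basis state.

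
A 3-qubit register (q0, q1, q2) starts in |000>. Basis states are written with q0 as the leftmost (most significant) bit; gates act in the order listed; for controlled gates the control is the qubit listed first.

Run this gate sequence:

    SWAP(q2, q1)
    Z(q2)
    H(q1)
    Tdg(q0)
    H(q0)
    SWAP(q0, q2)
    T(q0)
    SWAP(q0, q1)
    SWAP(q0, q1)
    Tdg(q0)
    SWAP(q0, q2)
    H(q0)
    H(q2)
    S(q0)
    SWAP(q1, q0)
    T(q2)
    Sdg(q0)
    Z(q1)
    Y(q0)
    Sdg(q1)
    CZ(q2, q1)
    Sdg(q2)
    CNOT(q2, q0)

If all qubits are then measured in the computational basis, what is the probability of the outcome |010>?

A full measurement returns |010> with probability 0. Key observation: steps 5-12 multiply out to the identity, so the circuit reduces to the remaining gates.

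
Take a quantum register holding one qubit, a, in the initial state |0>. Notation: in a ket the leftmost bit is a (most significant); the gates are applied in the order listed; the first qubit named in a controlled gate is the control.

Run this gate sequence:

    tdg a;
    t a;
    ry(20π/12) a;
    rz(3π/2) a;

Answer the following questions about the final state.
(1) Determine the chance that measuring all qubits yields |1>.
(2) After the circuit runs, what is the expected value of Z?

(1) The probability of measuring |1> is 1/4.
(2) In the final state, Z has expectation 1/2.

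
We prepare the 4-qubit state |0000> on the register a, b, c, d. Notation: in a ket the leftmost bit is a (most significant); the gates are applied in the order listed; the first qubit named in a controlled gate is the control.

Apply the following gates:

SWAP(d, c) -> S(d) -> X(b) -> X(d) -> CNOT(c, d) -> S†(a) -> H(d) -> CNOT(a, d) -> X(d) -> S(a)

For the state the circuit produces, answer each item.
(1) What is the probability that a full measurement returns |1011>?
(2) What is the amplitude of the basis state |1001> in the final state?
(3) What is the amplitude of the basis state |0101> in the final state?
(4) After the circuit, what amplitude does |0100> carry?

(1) A full measurement returns |1011> with probability 0.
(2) The final state's coefficient on |1001> equals 0.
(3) |0101> carries amplitude sqrt(2)/2 in the final state.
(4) |0100> carries amplitude -sqrt(2)/2 in the final state.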